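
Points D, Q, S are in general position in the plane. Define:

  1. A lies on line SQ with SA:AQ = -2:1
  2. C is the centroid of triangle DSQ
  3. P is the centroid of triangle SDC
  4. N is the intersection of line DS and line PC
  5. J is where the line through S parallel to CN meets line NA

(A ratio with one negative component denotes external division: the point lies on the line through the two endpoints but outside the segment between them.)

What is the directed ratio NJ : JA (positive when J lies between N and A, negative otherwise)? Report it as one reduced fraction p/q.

Set D = (0, 0), Q = (1, 0), S = (0, 1); any affine frame gives the same invariant.
1. A lies on line SQ with SA:AQ = -2:1 ⇒ A = (2, -1)
2. C is the centroid of triangle DSQ ⇒ C = (1/3, 1/3)
3. P is the centroid of triangle SDC ⇒ P = (1/9, 4/9)
4. N is the intersection of line DS and line PC ⇒ N = (0, 1/2)
5. J is where the line through S parallel to CN meets line NA ⇒ J = (-2, 2)
J = N + t·(A−N) with t = -1, so NJ:JA = t:(1−t) = -1:2

NJ:JA = -1/2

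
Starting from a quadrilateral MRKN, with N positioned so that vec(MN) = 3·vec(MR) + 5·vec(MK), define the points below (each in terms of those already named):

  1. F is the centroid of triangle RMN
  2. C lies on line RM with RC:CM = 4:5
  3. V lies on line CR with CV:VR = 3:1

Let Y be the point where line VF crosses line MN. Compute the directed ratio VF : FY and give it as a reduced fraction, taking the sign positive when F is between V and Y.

Work in coordinates with M = (0, 0), R = (1, 0), K = (0, 1), N = (3, 5).
1. F is the centroid of triangle RMN ⇒ F = (4/3, 5/3)
2. C lies on line RM with RC:CM = 4:5 ⇒ C = (5/9, 0)
3. V lies on line CR with CV:VR = 3:1 ⇒ V = (8/9, 0)
line VF meets MN at Y = (8/5, 8/3)
F = V + t·(Y−V) with t = 5/8, so VF:FY = 5/8:3/8

VF:FY = 5/3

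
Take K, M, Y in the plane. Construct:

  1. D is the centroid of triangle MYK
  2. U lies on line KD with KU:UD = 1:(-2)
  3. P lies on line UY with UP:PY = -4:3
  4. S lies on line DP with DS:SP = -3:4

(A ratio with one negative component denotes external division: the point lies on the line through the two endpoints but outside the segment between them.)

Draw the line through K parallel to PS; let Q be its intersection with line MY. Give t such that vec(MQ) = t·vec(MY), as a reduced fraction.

Assign K = (0, 0), M = (1, 0), Y = (0, 1) — the answer is frame-independent, so this choice is without loss of generality.
1. D is the centroid of triangle MYK ⇒ D = (1/3, 1/3)
2. U lies on line KD with KU:UD = 1:(-2) ⇒ U = (-1/3, -1/3)
3. P lies on line UY with UP:PY = -4:3 ⇒ P = (1, 5)
4. S lies on line DP with DS:SP = -3:4 ⇒ S = (-5/3, -41/3)
through K parallel to PS: direction (-8/3, -56/3); meets MY at Q = (1/8, 7/8)
Q = M + t·(Y−M) with t = 7/8

t = 7/8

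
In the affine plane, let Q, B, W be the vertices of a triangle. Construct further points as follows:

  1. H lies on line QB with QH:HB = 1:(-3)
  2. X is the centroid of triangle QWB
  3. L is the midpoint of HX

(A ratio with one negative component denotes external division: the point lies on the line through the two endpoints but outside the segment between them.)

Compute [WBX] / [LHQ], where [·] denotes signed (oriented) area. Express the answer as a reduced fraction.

Work in coordinates with Q = (0, 0), B = (1, 0), W = (0, 1).
1. H lies on line QB with QH:HB = 1:(-3) ⇒ H = (-1/2, 0)
2. X is the centroid of triangle QWB ⇒ X = (1/3, 1/3)
3. L is the midpoint of HX ⇒ L = (-1/12, 1/6)
2·[WBX] = -1/3, 2·[LHQ] = 1/12
[WBX]:[LHQ] = -1/3:1/12 = -4

[WBX]:[LHQ] = -4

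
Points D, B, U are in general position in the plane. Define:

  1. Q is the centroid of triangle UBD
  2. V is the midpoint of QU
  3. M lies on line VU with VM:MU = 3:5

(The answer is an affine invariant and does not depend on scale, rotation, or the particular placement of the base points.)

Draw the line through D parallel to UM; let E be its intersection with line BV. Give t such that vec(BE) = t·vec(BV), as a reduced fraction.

t = 2

Set D = (0, 0), B = (1, 0), U = (0, 1); any affine frame gives the same invariant.
1. Q is the centroid of triangle UBD ⇒ Q = (1/3, 1/3)
2. V is the midpoint of QU ⇒ V = (1/6, 2/3)
3. M lies on line VU with VM:MU = 3:5 ⇒ M = (5/48, 19/24)
through D parallel to UM: direction (5/48, -5/24); meets BV at E = (-2/3, 4/3)
E = B + t·(V−B) with t = 2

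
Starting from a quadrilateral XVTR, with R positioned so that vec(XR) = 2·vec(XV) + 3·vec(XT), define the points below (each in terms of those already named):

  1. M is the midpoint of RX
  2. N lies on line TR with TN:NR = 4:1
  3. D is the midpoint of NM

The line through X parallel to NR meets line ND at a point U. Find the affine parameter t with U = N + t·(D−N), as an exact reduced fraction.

Assign X = (0, 0), V = (1, 0), T = (0, 1), R = (2, 3) — the answer is frame-independent, so this choice is without loss of generality.
1. M is the midpoint of RX ⇒ M = (1, 3/2)
2. N lies on line TR with TN:NR = 4:1 ⇒ N = (8/5, 13/5)
3. D is the midpoint of NM ⇒ D = (13/10, 41/20)
through X parallel to NR: direction (2/5, 2/5); meets ND at U = (2/5, 2/5)
U = N + t·(D−N) with t = 4

t = 4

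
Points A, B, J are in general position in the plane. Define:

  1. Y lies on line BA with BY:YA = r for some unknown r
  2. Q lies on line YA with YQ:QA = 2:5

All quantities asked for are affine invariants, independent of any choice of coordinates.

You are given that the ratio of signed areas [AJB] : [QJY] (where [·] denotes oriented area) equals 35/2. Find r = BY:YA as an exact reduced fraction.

r = 4

Work in coordinates with A = (0, 0), B = (1, 0), J = (0, 1).
1. With BY:YA = r, write λ = r/(r+1) so Y = B + λ·(A−B); Y is affine-linear in λ
2. Q lies on line YA with YQ:QA = 2:5 ⇒ Q is an affine combination of earlier points and hence also affine-linear in λ
Every point depending on Y is an affine combination of Y and λ-independent points, so each such coordinate is linear in λ; the λ² term in each signed area is a multiple of (A−B)×(A−B) = 0, so 2·[AJB] and 2·[QJY] are each linear in λ. Evaluating at λ=0 and λ=1:
  2·[AJB] = -1,   2·[QJY] = 2/7·λ − 2/7
So [AJB]:[QJY] = (-1) / (2/7·λ − 2/7). Setting this equal to 35/2:
  -1 = 35/2·(2/7·λ − 2/7)  ⇒  λ = 4/5
Then r = λ/(1−λ) = (4/5)/(1/5) = 4. Check: with r = 4, Y = (1/5, 0) and [AJB]:[QJY] = 35/2 as required.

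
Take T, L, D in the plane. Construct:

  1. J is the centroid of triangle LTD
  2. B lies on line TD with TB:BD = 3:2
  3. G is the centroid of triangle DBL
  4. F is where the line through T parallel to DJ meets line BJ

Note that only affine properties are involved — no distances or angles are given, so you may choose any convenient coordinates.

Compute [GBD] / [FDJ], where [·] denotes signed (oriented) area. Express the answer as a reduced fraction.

[GBD]:[FDJ] = 2/5

Assign T = (0, 0), L = (1, 0), D = (0, 1) — the answer is frame-independent, so this choice is without loss of generality.
1. J is the centroid of triangle LTD ⇒ J = (1/3, 1/3)
2. B lies on line TD with TB:BD = 3:2 ⇒ B = (0, 3/5)
3. G is the centroid of triangle DBL ⇒ G = (1/3, 8/15)
4. F is where the line through T parallel to DJ meets line BJ ⇒ F = (-1/2, 1)
2·[GBD] = -2/15, 2·[FDJ] = -1/3
[GBD]:[FDJ] = -2/15:-1/3 = 2/5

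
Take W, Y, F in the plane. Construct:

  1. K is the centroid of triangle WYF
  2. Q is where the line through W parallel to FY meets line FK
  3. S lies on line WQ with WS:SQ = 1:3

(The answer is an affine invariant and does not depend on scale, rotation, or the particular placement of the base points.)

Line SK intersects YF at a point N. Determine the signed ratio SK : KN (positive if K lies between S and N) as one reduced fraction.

SK:KN = 2

Set W = (0, 0), Y = (1, 0), F = (0, 1); any affine frame gives the same invariant.
1. K is the centroid of triangle WYF ⇒ K = (1/3, 1/3)
2. Q is where the line through W parallel to FY meets line FK ⇒ Q = (1, -1)
3. S lies on line WQ with WS:SQ = 1:3 ⇒ S = (1/4, -1/4)
line SK meets YF at N = (3/8, 5/8)
K = S + t·(N−S) with t = 2/3, so SK:KN = 2/3:1/3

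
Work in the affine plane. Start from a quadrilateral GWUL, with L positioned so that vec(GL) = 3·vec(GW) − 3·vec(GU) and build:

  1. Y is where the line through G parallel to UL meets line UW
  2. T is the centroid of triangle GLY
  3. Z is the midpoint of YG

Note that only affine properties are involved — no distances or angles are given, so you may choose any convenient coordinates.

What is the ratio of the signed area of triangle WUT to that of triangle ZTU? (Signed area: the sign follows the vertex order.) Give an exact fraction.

[WUT]:[ZTU] = 2/3

Set G = (0, 0), W = (1, 0), U = (0, 1), L = (3, -3); any affine frame gives the same invariant.
1. Y is where the line through G parallel to UL meets line UW ⇒ Y = (-3, 4)
2. T is the centroid of triangle GLY ⇒ T = (0, 1/3)
3. Z is the midpoint of YG ⇒ Z = (-3/2, 2)
2·[WUT] = 2/3, 2·[ZTU] = 1
[WUT]:[ZTU] = 2/3:1 = 2/3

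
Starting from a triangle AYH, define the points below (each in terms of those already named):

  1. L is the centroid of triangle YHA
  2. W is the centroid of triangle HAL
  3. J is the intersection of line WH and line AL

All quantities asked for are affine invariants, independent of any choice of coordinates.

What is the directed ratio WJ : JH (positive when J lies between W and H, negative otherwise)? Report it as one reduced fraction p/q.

WJ:JH = -1/3

Assign A = (0, 0), Y = (1, 0), H = (0, 1) — the answer is frame-independent, so this choice is without loss of generality.
1. L is the centroid of triangle YHA ⇒ L = (1/3, 1/3)
2. W is the centroid of triangle HAL ⇒ W = (1/9, 4/9)
3. J is the intersection of line WH and line AL ⇒ J = (1/6, 1/6)
J = W + t·(H−W) with t = -1/2, so WJ:JH = t:(1−t) = -1/2:3/2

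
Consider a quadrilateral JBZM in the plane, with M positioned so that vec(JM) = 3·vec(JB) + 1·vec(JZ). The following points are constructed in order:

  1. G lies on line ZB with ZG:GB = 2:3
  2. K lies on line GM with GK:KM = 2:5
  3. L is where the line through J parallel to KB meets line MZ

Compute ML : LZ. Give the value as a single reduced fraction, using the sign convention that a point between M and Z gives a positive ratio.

ML:LZ = 14

Set J = (0, 0), B = (1, 0), Z = (0, 1), M = (3, 1); any affine frame gives the same invariant.
1. G lies on line ZB with ZG:GB = 2:3 ⇒ G = (2/5, 3/5)
2. K lies on line GM with GK:KM = 2:5 ⇒ K = (8/7, 5/7)
3. L is where the line through J parallel to KB meets line MZ ⇒ L = (1/5, 1)
L = M + t·(Z−M) with t = 14/15, so ML:LZ = t:(1−t) = 14/15:1/15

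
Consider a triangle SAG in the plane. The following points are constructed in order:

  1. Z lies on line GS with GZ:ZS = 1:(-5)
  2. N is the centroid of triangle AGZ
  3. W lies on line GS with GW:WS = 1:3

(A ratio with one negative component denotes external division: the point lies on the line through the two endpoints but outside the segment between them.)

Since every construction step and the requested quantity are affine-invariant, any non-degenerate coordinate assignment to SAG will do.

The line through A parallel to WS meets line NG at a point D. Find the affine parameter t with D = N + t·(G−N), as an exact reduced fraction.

Work in coordinates with S = (0, 0), A = (1, 0), G = (0, 1).
1. Z lies on line GS with GZ:ZS = 1:(-5) ⇒ Z = (0, 5/4)
2. N is the centroid of triangle AGZ ⇒ N = (1/3, 3/4)
3. W lies on line GS with GW:WS = 1:3 ⇒ W = (0, 3/4)
through A parallel to WS: direction (0, -3/4); meets NG at D = (1, 1/4)
D = N + t·(G−N) with t = -2

t = -2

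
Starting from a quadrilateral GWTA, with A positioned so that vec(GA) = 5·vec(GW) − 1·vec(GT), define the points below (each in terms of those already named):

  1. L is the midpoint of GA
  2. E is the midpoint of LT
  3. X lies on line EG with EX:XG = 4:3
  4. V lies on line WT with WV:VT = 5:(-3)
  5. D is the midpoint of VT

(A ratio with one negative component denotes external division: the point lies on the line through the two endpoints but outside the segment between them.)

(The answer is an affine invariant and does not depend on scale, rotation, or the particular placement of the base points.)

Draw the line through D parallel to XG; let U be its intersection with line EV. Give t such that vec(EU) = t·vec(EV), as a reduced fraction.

t = 19/28

Choose coordinates G = (0, 0), W = (1, 0), T = (0, 1), A = (5, -1).
1. L is the midpoint of GA ⇒ L = (5/2, -1/2)
2. E is the midpoint of LT ⇒ E = (5/4, 1/4)
3. X lies on line EG with EX:XG = 4:3 ⇒ X = (15/28, 3/28)
4. V lies on line WT with WV:VT = 5:(-3) ⇒ V = (-3/2, 5/2)
5. D is the midpoint of VT ⇒ D = (-3/4, 7/4)
through D parallel to XG: direction (-15/28, -3/28); meets EV at U = (-69/112, 199/112)
U = E + t·(V−E) with t = 19/28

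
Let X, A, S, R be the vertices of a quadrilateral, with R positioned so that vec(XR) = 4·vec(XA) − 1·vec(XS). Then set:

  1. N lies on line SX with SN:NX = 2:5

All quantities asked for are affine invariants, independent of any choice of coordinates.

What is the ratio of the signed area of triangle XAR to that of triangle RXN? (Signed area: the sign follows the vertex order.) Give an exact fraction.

[XAR]:[RXN] = 7/20

Assign X = (0, 0), A = (1, 0), S = (0, 1), R = (4, -1) — the answer is frame-independent, so this choice is without loss of generality.
1. N lies on line SX with SN:NX = 2:5 ⇒ N = (0, 5/7)
2·[XAR] = -1, 2·[RXN] = -20/7
[XAR]:[RXN] = -1:-20/7 = 7/20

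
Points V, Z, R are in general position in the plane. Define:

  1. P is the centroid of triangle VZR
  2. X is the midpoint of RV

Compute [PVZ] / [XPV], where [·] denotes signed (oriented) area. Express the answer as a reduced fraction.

Choose coordinates V = (0, 0), Z = (1, 0), R = (0, 1).
1. P is the centroid of triangle VZR ⇒ P = (1/3, 1/3)
2. X is the midpoint of RV ⇒ X = (0, 1/2)
2·[PVZ] = 1/3, 2·[XPV] = -1/6
[PVZ]:[XPV] = 1/3:-1/6 = -2

[PVZ]:[XPV] = -2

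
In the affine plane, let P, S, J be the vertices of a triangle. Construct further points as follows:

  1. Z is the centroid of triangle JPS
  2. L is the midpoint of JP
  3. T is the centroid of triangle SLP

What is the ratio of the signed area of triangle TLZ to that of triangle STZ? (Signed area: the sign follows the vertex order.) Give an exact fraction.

Set P = (0, 0), S = (1, 0), J = (0, 1); any affine frame gives the same invariant.
1. Z is the centroid of triangle JPS ⇒ Z = (1/3, 1/3)
2. L is the midpoint of JP ⇒ L = (0, 1/2)
3. T is the centroid of triangle SLP ⇒ T = (1/3, 1/6)
2·[TLZ] = -1/18, 2·[STZ] = -1/9
[TLZ]:[STZ] = -1/18:-1/9 = 1/2

[TLZ]:[STZ] = 1/2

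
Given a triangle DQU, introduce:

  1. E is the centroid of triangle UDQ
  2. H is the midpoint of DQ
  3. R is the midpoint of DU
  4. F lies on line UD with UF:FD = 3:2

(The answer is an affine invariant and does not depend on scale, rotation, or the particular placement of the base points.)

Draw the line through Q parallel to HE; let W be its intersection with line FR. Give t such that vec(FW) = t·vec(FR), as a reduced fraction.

t = 16

Work in coordinates with D = (0, 0), Q = (1, 0), U = (0, 1).
1. E is the centroid of triangle UDQ ⇒ E = (1/3, 1/3)
2. H is the midpoint of DQ ⇒ H = (1/2, 0)
3. R is the midpoint of DU ⇒ R = (0, 1/2)
4. F lies on line UD with UF:FD = 3:2 ⇒ F = (0, 2/5)
through Q parallel to HE: direction (-1/6, 1/3); meets FR at W = (0, 2)
W = F + t·(R−F) with t = 16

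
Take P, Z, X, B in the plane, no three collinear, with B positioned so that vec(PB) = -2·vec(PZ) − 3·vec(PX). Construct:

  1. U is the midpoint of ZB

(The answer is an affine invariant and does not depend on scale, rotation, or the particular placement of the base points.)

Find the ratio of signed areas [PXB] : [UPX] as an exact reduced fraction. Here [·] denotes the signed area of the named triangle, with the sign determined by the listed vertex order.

[PXB]:[UPX] = 4

Assign P = (0, 0), Z = (1, 0), X = (0, 1), B = (-2, -3) — the answer is frame-independent, so this choice is without loss of generality.
1. U is the midpoint of ZB ⇒ U = (-1/2, -3/2)
2·[PXB] = 2, 2·[UPX] = 1/2
[PXB]:[UPX] = 2:1/2 = 4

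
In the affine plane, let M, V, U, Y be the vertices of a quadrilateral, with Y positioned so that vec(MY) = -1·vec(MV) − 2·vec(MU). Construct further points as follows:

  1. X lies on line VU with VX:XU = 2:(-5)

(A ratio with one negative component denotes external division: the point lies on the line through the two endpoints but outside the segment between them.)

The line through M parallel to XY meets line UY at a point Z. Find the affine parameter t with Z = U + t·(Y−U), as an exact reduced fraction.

t = 2/5

Assign M = (0, 0), V = (1, 0), U = (0, 1), Y = (-1, -2) — the answer is frame-independent, so this choice is without loss of generality.
1. X lies on line VU with VX:XU = 2:(-5) ⇒ X = (5/3, -2/3)
through M parallel to XY: direction (-8/3, -4/3); meets UY at Z = (-2/5, -1/5)
Z = U + t·(Y−U) with t = 2/5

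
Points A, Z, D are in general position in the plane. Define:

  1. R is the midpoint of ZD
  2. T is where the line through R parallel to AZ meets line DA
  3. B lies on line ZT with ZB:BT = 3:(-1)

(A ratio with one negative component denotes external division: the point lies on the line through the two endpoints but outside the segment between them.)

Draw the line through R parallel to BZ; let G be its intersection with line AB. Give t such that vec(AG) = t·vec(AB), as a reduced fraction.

t = 3/2

Choose coordinates A = (0, 0), Z = (1, 0), D = (0, 1).
1. R is the midpoint of ZD ⇒ R = (1/2, 1/2)
2. T is where the line through R parallel to AZ meets line DA ⇒ T = (0, 1/2)
3. B lies on line ZT with ZB:BT = 3:(-1) ⇒ B = (-1/2, 3/4)
through R parallel to BZ: direction (3/2, -3/4); meets AB at G = (-3/4, 9/8)
G = A + t·(B−A) with t = 3/2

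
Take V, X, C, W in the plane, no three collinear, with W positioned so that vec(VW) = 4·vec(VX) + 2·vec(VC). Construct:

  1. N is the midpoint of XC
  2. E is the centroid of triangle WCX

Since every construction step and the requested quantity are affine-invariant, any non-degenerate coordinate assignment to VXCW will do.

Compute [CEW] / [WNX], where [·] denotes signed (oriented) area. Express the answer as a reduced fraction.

[CEW]:[WNX] = 2/3

Set V = (0, 0), X = (1, 0), C = (0, 1), W = (4, 2); any affine frame gives the same invariant.
1. N is the midpoint of XC ⇒ N = (1/2, 1/2)
2. E is the centroid of triangle WCX ⇒ E = (5/3, 1)
2·[CEW] = 5/3, 2·[WNX] = 5/2
[CEW]:[WNX] = 5/3:5/2 = 2/3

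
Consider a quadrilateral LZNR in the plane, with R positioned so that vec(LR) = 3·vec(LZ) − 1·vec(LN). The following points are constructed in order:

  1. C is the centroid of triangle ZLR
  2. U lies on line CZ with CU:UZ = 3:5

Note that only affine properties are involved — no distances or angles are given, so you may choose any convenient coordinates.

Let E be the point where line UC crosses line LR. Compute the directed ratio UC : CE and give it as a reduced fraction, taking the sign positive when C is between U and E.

UC:CE = 3/4

Work in coordinates with L = (0, 0), Z = (1, 0), N = (0, 1), R = (3, -1).
1. C is the centroid of triangle ZLR ⇒ C = (4/3, -1/3)
2. U lies on line CZ with CU:UZ = 3:5 ⇒ U = (29/24, -5/24)
line UC meets LR at E = (3/2, -1/2)
C = U + t·(E−U) with t = 3/7, so UC:CE = 3/7:4/7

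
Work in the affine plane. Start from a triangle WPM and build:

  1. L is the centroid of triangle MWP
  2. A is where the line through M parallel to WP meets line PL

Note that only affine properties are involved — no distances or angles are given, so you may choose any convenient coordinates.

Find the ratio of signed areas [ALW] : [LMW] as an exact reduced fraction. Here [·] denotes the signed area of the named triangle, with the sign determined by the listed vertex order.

[ALW]:[LMW] = -2

Assign W = (0, 0), P = (1, 0), M = (0, 1) — the answer is frame-independent, so this choice is without loss of generality.
1. L is the centroid of triangle MWP ⇒ L = (1/3, 1/3)
2. A is where the line through M parallel to WP meets line PL ⇒ A = (-1, 1)
2·[ALW] = -2/3, 2·[LMW] = 1/3
[ALW]:[LMW] = -2/3:1/3 = -2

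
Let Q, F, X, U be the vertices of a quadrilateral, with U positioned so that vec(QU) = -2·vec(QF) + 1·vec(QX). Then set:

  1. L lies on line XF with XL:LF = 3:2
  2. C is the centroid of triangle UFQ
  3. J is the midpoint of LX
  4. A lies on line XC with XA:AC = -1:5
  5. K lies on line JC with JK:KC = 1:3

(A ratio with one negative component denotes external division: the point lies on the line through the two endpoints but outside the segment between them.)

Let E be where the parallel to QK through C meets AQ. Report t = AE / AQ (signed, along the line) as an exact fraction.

Work in coordinates with Q = (0, 0), F = (1, 0), X = (0, 1), U = (-2, 1).
1. L lies on line XF with XL:LF = 3:2 ⇒ L = (3/5, 2/5)
2. C is the centroid of triangle UFQ ⇒ C = (-1/3, 1/3)
3. J is the midpoint of LX ⇒ J = (3/10, 7/10)
4. A lies on line XC with XA:AC = -1:5 ⇒ A = (1/12, 7/6)
5. K lies on line JC with JK:KC = 1:3 ⇒ K = (17/120, 73/120)
through C parallel to QK: direction (17/120, 73/120); meets AQ at E = (2/11, 28/11)
E = A + t·(Q−A) with t = -13/11

t = -13/11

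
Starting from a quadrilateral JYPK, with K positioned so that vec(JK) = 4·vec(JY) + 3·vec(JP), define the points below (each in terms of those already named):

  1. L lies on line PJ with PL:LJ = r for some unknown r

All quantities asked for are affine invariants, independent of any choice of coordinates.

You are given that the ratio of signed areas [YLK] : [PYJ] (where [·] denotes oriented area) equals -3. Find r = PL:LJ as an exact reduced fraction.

r = -3/2

Work in coordinates with J = (0, 0), Y = (1, 0), P = (0, 1), K = (4, 3).
1. With PL:LJ = r, write λ = r/(r+1) so L = P + λ·(J−P); L is affine-linear in λ
Every point depending on L is an affine combination of L and λ-independent points, so each such coordinate is linear in λ; the λ² term in each signed area is a multiple of (J−P)×(J−P) = 0, so 2·[YLK] and 2·[PYJ] are each linear in λ. Evaluating at λ=0 and λ=1:
  2·[YLK] = 3·λ − 6,   2·[PYJ] = -1
So [YLK]:[PYJ] = (3·λ − 6) / (-1). Setting this equal to -3:
  3·λ − 6 = -3·(-1)  ⇒  λ = 3
Then r = λ/(1−λ) = (3)/(-2) = -3/2. Check: with r = -3/2, L = (0, -2) and [YLK]:[PYJ] = -3 as required.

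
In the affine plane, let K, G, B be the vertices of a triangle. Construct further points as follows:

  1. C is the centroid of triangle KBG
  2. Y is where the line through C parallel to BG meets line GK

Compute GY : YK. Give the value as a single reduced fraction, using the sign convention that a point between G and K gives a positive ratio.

Set K = (0, 0), G = (1, 0), B = (0, 1); any affine frame gives the same invariant.
1. C is the centroid of triangle KBG ⇒ C = (1/3, 1/3)
2. Y is where the line through C parallel to BG meets line GK ⇒ Y = (2/3, 0)
Y = G + t·(K−G) with t = 1/3, so GY:YK = t:(1−t) = 1/3:2/3

GY:YK = 1/2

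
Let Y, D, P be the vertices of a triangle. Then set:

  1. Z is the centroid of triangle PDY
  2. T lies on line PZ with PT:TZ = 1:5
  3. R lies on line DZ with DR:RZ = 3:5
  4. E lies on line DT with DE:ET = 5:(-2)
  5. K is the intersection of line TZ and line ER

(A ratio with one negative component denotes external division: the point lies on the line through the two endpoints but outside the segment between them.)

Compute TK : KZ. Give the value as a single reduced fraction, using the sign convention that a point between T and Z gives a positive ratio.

Work in coordinates with Y = (0, 0), D = (1, 0), P = (0, 1).
1. Z is the centroid of triangle PDY ⇒ Z = (1/3, 1/3)
2. T lies on line PZ with PT:TZ = 1:5 ⇒ T = (1/18, 8/9)
3. R lies on line DZ with DR:RZ = 3:5 ⇒ R = (3/4, 1/8)
4. E lies on line DT with DE:ET = 5:(-2) ⇒ E = (-31/54, 40/27)
5. K is the intersection of line TZ and line ER ⇒ K = (61/558, 218/279)
K = T + t·(Z−T) with t = 6/31, so TK:KZ = t:(1−t) = 6/31:25/31

TK:KZ = 6/25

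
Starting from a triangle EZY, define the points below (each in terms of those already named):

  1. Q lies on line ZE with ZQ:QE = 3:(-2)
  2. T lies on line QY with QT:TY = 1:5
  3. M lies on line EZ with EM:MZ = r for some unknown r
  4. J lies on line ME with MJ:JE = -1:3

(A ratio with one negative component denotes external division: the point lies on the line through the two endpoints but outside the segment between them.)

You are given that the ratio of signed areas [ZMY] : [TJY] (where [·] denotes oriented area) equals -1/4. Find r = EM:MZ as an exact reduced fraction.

Assign E = (0, 0), Z = (1, 0), Y = (0, 1) — the answer is frame-independent, so this choice is without loss of generality.
1. Q lies on line ZE with ZQ:QE = 3:(-2) ⇒ Q = (-2, 0)
2. T lies on line QY with QT:TY = 1:5 ⇒ T = (-5/3, 1/6)
3. With EM:MZ = r, write λ = r/(r+1) so M = E + λ·(Z−E); M is affine-linear in λ
4. J lies on line ME with MJ:JE = -1:3 ⇒ J is an affine combination of earlier points and hence also affine-linear in λ
Every point depending on M is an affine combination of M and λ-independent points, so each such coordinate is linear in λ; the λ² term in each signed area is a multiple of (Z−E)×(Z−E) = 0, so 2·[ZMY] and 2·[TJY] are each linear in λ. Evaluating at λ=0 and λ=1:
  2·[ZMY] = λ − 1,   2·[TJY] = 5/4·λ + 5/3
So [ZMY]:[TJY] = (λ − 1) / (5/4·λ + 5/3). Setting this equal to -1/4:
  λ − 1 = -1/4·(5/4·λ + 5/3)  ⇒  λ = 4/9
Then r = λ/(1−λ) = (4/9)/(5/9) = 4/5. Check: with r = 4/5, M = (4/9, 0) and [ZMY]:[TJY] = -1/4 as required.

r = 4/5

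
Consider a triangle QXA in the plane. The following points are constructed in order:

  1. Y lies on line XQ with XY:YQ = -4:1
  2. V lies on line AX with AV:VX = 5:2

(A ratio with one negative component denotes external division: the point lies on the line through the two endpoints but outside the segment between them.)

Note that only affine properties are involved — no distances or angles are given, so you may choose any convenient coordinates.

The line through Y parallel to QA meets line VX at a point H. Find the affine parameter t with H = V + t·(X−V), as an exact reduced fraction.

t = -11/3

Choose coordinates Q = (0, 0), X = (1, 0), A = (0, 1).
1. Y lies on line XQ with XY:YQ = -4:1 ⇒ Y = (-1/3, 0)
2. V lies on line AX with AV:VX = 5:2 ⇒ V = (5/7, 2/7)
through Y parallel to QA: direction (0, 1); meets VX at H = (-1/3, 4/3)
H = V + t·(X−V) with t = -11/3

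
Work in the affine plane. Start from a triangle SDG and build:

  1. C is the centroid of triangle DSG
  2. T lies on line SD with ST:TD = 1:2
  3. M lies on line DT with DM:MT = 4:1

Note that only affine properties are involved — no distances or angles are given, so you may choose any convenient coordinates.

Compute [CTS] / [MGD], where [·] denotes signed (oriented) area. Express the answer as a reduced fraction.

[CTS]:[MGD] = 5/24

Set S = (0, 0), D = (1, 0), G = (0, 1); any affine frame gives the same invariant.
1. C is the centroid of triangle DSG ⇒ C = (1/3, 1/3)
2. T lies on line SD with ST:TD = 1:2 ⇒ T = (1/3, 0)
3. M lies on line DT with DM:MT = 4:1 ⇒ M = (7/15, 0)
2·[CTS] = -1/9, 2·[MGD] = -8/15
[CTS]:[MGD] = -1/9:-8/15 = 5/24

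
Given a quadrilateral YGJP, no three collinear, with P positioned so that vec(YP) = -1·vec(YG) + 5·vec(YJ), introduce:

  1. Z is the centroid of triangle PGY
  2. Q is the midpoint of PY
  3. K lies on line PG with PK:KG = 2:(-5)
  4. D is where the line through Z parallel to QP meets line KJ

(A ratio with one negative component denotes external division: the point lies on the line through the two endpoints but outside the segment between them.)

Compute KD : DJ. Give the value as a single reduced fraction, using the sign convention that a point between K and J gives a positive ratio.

KD:DJ = -15/2

Set Y = (0, 0), G = (1, 0), J = (0, 1), P = (-1, 5); any affine frame gives the same invariant.
1. Z is the centroid of triangle PGY ⇒ Z = (0, 5/3)
2. Q is the midpoint of PY ⇒ Q = (-1/2, 5/2)
3. K lies on line PG with PK:KG = 2:(-5) ⇒ K = (-7/3, 25/3)
4. D is where the line through Z parallel to QP meets line KJ ⇒ D = (14/39, -5/39)
D = K + t·(J−K) with t = 15/13, so KD:DJ = t:(1−t) = 15/13:-2/13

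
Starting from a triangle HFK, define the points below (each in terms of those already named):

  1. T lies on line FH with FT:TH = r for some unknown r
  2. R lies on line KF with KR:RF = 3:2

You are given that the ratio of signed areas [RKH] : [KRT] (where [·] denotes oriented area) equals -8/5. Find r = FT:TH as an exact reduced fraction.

Assign H = (0, 0), F = (1, 0), K = (0, 1) — the answer is frame-independent, so this choice is without loss of generality.
1. With FT:TH = r, write λ = r/(r+1) so T = F + λ·(H−F); T is affine-linear in λ
2. R lies on line KF with KR:RF = 3:2 ⇒ R = (3/5, 2/5)
Every point depending on T is an affine combination of T and λ-independent points, so each such coordinate is linear in λ; the λ² term in each signed area is a multiple of (H−F)×(H−F) = 0, so 2·[RKH] and 2·[KRT] are each linear in λ. Evaluating at λ=0 and λ=1:
  2·[RKH] = 3/5,   2·[KRT] = -3/5·λ
So [RKH]:[KRT] = (3/5) / (-3/5·λ). Setting this equal to -8/5:
  3/5 = -8/5·(-3/5·λ)  ⇒  λ = 5/8
Then r = λ/(1−λ) = (5/8)/(3/8) = 5/3. Check: with r = 5/3, T = (3/8, 0) and [RKH]:[KRT] = -8/5 as required.

r = 5/3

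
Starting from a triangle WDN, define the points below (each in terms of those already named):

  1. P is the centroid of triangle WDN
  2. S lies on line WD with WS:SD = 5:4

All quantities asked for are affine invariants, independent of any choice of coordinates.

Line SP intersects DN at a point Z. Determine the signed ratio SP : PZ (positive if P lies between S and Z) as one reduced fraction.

Choose coordinates W = (0, 0), D = (1, 0), N = (0, 1).
1. P is the centroid of triangle WDN ⇒ P = (1/3, 1/3)
2. S lies on line WD with WS:SD = 5:4 ⇒ S = (5/9, 0)
line SP meets DN at Z = (-1/3, 4/3)
P = S + t·(Z−S) with t = 1/4, so SP:PZ = 1/4:3/4

SP:PZ = 1/3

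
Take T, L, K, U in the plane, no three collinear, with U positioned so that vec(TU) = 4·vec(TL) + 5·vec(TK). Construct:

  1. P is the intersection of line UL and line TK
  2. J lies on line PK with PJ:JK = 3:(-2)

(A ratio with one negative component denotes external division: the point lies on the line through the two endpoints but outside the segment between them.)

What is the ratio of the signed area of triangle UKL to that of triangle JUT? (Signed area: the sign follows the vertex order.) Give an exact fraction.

[UKL]:[JUT] = -6/19

Choose coordinates T = (0, 0), L = (1, 0), K = (0, 1), U = (4, 5).
1. P is the intersection of line UL and line TK ⇒ P = (0, -5/3)
2. J lies on line PK with PJ:JK = 3:(-2) ⇒ J = (0, 19/3)
2·[UKL] = 8, 2·[JUT] = -76/3
[UKL]:[JUT] = 8:-76/3 = -6/19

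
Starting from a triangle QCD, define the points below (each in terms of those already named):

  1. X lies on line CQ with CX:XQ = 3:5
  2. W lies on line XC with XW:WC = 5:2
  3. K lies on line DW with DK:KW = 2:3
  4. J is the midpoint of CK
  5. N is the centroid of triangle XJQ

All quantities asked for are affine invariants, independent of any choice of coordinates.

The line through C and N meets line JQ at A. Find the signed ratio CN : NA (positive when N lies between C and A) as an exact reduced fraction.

Assign Q = (0, 0), C = (1, 0), D = (0, 1) — the answer is frame-independent, so this choice is without loss of generality.
1. X lies on line CQ with CX:XQ = 3:5 ⇒ X = (5/8, 0)
2. W lies on line XC with XW:WC = 5:2 ⇒ W = (25/28, 0)
3. K lies on line DW with DK:KW = 2:3 ⇒ K = (5/14, 3/5)
4. J is the midpoint of CK ⇒ J = (19/28, 3/10)
5. N is the centroid of triangle XJQ ⇒ N = (73/168, 1/10)
line CN meets JQ at A = (2/7, 12/95)
N = C + t·(A−C) with t = 19/24, so CN:NA = 19/24:5/24

CN:NA = 19/5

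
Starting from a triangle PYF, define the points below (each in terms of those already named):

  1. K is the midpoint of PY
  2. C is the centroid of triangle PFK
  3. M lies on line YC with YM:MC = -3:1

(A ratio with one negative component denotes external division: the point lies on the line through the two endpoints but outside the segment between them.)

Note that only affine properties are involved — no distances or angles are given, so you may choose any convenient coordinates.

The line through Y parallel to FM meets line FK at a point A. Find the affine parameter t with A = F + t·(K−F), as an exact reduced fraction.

t = 3/2

Choose coordinates P = (0, 0), Y = (1, 0), F = (0, 1).
1. K is the midpoint of PY ⇒ K = (1/2, 0)
2. C is the centroid of triangle PFK ⇒ C = (1/6, 1/3)
3. M lies on line YC with YM:MC = -3:1 ⇒ M = (-1/4, 1/2)
through Y parallel to FM: direction (-1/4, -1/2); meets FK at A = (3/4, -1/2)
A = F + t·(K−F) with t = 3/2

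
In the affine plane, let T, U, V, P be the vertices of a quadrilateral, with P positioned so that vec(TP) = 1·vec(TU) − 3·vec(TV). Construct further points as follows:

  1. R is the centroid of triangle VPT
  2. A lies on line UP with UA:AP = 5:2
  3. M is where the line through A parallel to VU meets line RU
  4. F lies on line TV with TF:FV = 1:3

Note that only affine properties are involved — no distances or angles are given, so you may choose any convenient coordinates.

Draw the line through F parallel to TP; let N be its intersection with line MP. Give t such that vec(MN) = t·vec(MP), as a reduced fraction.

Choose coordinates T = (0, 0), U = (1, 0), V = (0, 1), P = (1, -3).
1. R is the centroid of triangle VPT ⇒ R = (1/3, -2/3)
2. A lies on line UP with UA:AP = 5:2 ⇒ A = (1, -15/7)
3. M is where the line through A parallel to VU meets line RU ⇒ M = (-1/14, -15/14)
4. F lies on line TV with TF:FV = 1:3 ⇒ F = (0, 1/4)
through F parallel to TP: direction (1, -3); meets MP at N = (29/24, -27/8)
N = M + t·(P−M) with t = 43/36

t = 43/36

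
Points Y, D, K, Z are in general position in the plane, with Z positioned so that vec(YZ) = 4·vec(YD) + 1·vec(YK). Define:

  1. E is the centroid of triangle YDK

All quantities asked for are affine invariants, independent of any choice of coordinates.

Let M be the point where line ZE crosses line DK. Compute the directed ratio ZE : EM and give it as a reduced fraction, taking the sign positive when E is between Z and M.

ZE:EM = -13

Work in coordinates with Y = (0, 0), D = (1, 0), K = (0, 1), Z = (4, 1).
1. E is the centroid of triangle YDK ⇒ E = (1/3, 1/3)
line ZE meets DK at M = (8/13, 5/13)
E = Z + t·(M−Z) with t = 13/12, so ZE:EM = 13/12:-1/12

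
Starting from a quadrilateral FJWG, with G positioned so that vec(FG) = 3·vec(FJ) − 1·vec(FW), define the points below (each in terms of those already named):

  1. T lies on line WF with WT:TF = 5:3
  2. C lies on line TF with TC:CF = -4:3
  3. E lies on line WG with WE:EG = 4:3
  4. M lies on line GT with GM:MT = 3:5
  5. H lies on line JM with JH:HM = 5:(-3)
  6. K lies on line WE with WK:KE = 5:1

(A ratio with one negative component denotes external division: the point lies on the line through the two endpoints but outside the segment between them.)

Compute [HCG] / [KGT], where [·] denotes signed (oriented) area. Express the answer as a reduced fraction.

[HCG]:[KGT] = 147/220

Work in coordinates with F = (0, 0), J = (1, 0), W = (0, 1), G = (3, -1).
1. T lies on line WF with WT:TF = 5:3 ⇒ T = (0, 3/8)
2. C lies on line TF with TC:CF = -4:3 ⇒ C = (0, -9/8)
3. E lies on line WG with WE:EG = 4:3 ⇒ E = (12/7, -1/7)
4. M lies on line GT with GM:MT = 3:5 ⇒ M = (15/8, -31/64)
5. H lies on line JM with JH:HM = 5:(-3) ⇒ H = (51/16, -155/128)
6. K lies on line WE with WK:KE = 5:1 ⇒ K = (10/7, 1/21)
2·[HCG] = -21/32, 2·[KGT] = -55/56
[HCG]:[KGT] = -21/32:-55/56 = 147/220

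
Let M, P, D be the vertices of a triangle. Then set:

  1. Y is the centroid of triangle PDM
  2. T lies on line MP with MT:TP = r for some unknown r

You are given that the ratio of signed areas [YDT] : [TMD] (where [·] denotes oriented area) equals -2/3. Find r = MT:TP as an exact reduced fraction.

r = 1/3

Work in coordinates with M = (0, 0), P = (1, 0), D = (0, 1).
1. Y is the centroid of triangle PDM ⇒ Y = (1/3, 1/3)
2. With MT:TP = r, write λ = r/(r+1) so T = M + λ·(P−M); T is affine-linear in λ
Every point depending on T is an affine combination of T and λ-independent points, so each such coordinate is linear in λ; the λ² term in each signed area is a multiple of (P−M)×(P−M) = 0, so 2·[YDT] and 2·[TMD] are each linear in λ. Evaluating at λ=0 and λ=1:
  2·[YDT] = -2/3·λ + 1/3,   2·[TMD] = −λ
So [YDT]:[TMD] = (-2/3·λ + 1/3) / (−λ). Setting this equal to -2/3:
  -2/3·λ + 1/3 = -2/3·(−λ)  ⇒  λ = 1/4
Then r = λ/(1−λ) = (1/4)/(3/4) = 1/3. Check: with r = 1/3, T = (1/4, 0) and [YDT]:[TMD] = -2/3 as required.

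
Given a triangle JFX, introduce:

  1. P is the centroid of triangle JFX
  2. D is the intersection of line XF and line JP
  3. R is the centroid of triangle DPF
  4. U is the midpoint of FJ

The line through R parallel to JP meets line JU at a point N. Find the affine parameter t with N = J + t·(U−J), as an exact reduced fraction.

Choose coordinates J = (0, 0), F = (1, 0), X = (0, 1).
1. P is the centroid of triangle JFX ⇒ P = (1/3, 1/3)
2. D is the intersection of line XF and line JP ⇒ D = (1/2, 1/2)
3. R is the centroid of triangle DPF ⇒ R = (11/18, 5/18)
4. U is the midpoint of FJ ⇒ U = (1/2, 0)
through R parallel to JP: direction (1/3, 1/3); meets JU at N = (1/3, 0)
N = J + t·(U−J) with t = 2/3

t = 2/3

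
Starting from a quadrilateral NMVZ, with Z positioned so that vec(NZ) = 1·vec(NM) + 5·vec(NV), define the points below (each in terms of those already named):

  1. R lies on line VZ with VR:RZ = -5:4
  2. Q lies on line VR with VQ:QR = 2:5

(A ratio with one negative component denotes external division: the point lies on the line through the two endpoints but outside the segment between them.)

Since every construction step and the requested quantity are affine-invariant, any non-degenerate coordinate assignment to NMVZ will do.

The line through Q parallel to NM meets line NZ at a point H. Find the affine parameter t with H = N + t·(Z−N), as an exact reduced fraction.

Work in coordinates with N = (0, 0), M = (1, 0), V = (0, 1), Z = (1, 5).
1. R lies on line VZ with VR:RZ = -5:4 ⇒ R = (5, 21)
2. Q lies on line VR with VQ:QR = 2:5 ⇒ Q = (10/7, 47/7)
through Q parallel to NM: direction (1, 0); meets NZ at H = (47/35, 47/7)
H = N + t·(Z−N) with t = 47/35

t = 47/35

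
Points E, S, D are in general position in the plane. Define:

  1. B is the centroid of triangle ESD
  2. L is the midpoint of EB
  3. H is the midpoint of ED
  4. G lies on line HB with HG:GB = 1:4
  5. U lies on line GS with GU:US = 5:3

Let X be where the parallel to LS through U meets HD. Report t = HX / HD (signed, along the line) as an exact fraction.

t = -39/100

Work in coordinates with E = (0, 0), S = (1, 0), D = (0, 1).
1. B is the centroid of triangle ESD ⇒ B = (1/3, 1/3)
2. L is the midpoint of EB ⇒ L = (1/6, 1/6)
3. H is the midpoint of ED ⇒ H = (0, 1/2)
4. G lies on line HB with HG:GB = 1:4 ⇒ G = (1/15, 7/15)
5. U lies on line GS with GU:US = 5:3 ⇒ U = (13/20, 7/40)
through U parallel to LS: direction (5/6, -1/6); meets HD at X = (0, 61/200)
X = H + t·(D−H) with t = -39/100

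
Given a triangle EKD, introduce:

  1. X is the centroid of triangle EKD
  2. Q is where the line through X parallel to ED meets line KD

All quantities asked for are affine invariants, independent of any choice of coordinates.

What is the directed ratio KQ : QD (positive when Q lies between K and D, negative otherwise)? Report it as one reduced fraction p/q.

KQ:QD = 2

Work in coordinates with E = (0, 0), K = (1, 0), D = (0, 1).
1. X is the centroid of triangle EKD ⇒ X = (1/3, 1/3)
2. Q is where the line through X parallel to ED meets line KD ⇒ Q = (1/3, 2/3)
Q = K + t·(D−K) with t = 2/3, so KQ:QD = t:(1−t) = 2/3:1/3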